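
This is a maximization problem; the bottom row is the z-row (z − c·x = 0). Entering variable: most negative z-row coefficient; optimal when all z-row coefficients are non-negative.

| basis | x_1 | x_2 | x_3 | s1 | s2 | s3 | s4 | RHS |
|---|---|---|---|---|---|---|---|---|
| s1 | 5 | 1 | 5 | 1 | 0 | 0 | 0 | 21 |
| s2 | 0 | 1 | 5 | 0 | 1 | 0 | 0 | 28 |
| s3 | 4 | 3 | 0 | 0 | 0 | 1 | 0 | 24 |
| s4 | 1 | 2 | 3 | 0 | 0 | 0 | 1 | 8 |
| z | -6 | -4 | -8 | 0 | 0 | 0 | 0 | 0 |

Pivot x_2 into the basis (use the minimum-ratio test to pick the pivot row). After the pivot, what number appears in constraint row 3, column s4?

Ratio test on column x_2 — row 1: 21/1 = 21; row 2: 28/1 = 28; row 3: 24/3 = 8; row 4: 8/2 = 4. Minimum is 4 at row 4 (s4 leaves); pivot element 2.
Divide row 4 by 2; eliminate column x_2 from the other rows.
Row 3 update in column s4: 0 − 3·(1/2) = -3/2.

-3/2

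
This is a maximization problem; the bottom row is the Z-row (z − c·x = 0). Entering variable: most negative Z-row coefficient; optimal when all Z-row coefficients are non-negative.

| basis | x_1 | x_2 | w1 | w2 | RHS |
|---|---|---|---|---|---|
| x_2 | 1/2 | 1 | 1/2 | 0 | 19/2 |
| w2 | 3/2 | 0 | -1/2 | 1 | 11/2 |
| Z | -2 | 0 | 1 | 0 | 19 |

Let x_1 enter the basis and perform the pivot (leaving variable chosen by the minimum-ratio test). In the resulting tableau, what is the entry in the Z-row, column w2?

4/3

Ratio test on column x_1 — row 1: (19/2)/(1/2) = 19; row 2: (11/2)/(3/2) = 11/3. Minimum is 11/3 at row 2 (w2 leaves); pivot element 3/2.
Divide row 2 by 3/2; eliminate column x_1 from the other rows.
Z-row update in column w2: 0 − (-2)·(2/3) = 4/3.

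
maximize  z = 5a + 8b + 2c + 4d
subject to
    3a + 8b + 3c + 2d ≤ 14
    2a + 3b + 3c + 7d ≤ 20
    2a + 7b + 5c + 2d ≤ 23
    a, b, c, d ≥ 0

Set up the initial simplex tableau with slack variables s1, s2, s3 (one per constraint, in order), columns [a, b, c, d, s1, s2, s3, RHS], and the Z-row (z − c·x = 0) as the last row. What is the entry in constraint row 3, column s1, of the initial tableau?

0

Slack s1 belongs to constraint 1; its column is the unit vector e_1, so the entry in row 3 is 0.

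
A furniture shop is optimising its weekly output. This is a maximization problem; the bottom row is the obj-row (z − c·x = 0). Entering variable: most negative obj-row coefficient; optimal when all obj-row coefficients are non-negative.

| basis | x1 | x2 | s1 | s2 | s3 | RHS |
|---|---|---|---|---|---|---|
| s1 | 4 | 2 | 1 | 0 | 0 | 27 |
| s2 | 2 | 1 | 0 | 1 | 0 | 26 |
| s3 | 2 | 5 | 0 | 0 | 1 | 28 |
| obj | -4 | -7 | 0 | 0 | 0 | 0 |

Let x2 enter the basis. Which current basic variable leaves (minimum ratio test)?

Column x2 entries and ratios — s1: 27/2 = 27/2; s2: 26/1 = 26; s3: 28/5 = 28/5.
Smallest ratio is 28/5 in the row of s3, so s3 leaves.

s3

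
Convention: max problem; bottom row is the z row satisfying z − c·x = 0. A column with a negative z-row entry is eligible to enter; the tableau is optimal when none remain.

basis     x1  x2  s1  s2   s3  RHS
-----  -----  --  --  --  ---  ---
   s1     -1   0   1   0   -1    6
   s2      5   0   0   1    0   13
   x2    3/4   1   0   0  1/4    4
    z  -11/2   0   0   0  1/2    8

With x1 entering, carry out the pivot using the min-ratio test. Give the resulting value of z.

Ratio test on column x1 — row 1: entry -1 ≤ 0; row 2: 13/5 = 13/5; row 3: 4/(3/4) = 16/3. Minimum is 13/5 at row 2 (s2 leaves); pivot element 5.
Pivot on row 2; the z-row RHS becomes 8 − (-11/2)·(13/5) = 223/10.

223/10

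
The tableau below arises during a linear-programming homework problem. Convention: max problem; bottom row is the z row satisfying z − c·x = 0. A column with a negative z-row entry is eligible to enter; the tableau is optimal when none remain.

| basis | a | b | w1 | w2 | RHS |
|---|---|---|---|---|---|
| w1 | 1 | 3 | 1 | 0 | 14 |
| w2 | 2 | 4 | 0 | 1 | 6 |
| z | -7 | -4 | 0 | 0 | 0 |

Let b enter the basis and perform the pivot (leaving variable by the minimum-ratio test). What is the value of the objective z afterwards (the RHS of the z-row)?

Ratio test on column b — row 1: 14/3 = 14/3; row 2: 6/4 = 3/2. Minimum is 3/2 at row 2 (w2 leaves); pivot element 4.
Pivot on row 2; the z-row RHS becomes 0 − (-4)·(3/2) = 6.

6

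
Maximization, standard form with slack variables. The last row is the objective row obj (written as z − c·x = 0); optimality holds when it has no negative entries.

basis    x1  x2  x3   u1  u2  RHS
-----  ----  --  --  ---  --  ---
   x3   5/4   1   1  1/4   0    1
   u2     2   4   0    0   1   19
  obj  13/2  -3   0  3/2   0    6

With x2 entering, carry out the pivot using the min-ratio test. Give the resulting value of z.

Ratio test on column x2 — row 1: 1/1 = 1; row 2: 19/4 = 19/4. Minimum is 1 at row 1 (x3 leaves); pivot element 1.
Pivot on row 1; the obj-row RHS becomes 6 − (-3)·1 = 9.

9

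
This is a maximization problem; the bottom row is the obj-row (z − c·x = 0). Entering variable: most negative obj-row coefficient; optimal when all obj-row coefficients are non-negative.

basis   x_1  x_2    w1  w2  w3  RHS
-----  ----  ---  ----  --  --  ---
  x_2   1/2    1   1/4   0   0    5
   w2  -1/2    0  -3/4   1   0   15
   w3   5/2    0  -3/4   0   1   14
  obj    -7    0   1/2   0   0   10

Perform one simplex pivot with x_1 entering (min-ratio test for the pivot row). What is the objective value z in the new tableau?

246/5

Ratio test on column x_1 — row 1: 5/(1/2) = 10; row 2: entry -1/2 ≤ 0; row 3: 14/(5/2) = 28/5. Minimum is 28/5 at row 3 (w3 leaves); pivot element 5/2.
Pivot on row 3; the obj-row RHS becomes 10 − (-7)·(28/5) = 246/5.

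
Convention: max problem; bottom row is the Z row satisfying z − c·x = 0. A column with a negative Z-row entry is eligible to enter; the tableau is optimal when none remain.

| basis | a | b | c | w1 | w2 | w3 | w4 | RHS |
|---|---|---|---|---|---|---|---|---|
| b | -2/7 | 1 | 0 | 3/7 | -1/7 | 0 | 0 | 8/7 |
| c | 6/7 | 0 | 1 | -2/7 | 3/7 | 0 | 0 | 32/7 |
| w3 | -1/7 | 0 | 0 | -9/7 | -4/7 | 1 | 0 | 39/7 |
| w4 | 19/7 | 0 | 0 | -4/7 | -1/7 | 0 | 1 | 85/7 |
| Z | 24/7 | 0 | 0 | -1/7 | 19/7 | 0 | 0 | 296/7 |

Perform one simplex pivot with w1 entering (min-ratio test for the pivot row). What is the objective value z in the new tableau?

128/3

Ratio test on column w1 — row 1: (8/7)/(3/7) = 8/3; row 2: entry -2/7 ≤ 0; row 3: entry -9/7 ≤ 0; row 4: entry -4/7 ≤ 0. Minimum is 8/3 at row 1 (b leaves); pivot element 3/7.
Pivot on row 1; the Z-row RHS becomes 296/7 − (-1/7)·(8/3) = 128/3.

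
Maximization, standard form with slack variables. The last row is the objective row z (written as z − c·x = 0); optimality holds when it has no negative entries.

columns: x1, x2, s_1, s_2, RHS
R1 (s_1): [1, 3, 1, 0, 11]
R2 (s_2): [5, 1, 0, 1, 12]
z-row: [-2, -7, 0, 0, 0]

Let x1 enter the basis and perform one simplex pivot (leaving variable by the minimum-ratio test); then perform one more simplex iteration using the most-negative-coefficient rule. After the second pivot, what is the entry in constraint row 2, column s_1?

-1/14

Ratio test on column x1 — row 1: 11/1 = 11; row 2: 12/5 = 12/5. Minimum is 12/5 at row 2 (s_2 leaves); pivot element 5.
Divide row 2 by 5; eliminate column x1 from the other rows.
Second iteration: most negative z-row entry is -33/5 in column x2, so x2 enters.
Ratio test on column x2 — row 1: (43/5)/(14/5) = 43/14; row 2: (12/5)/(1/5) = 12. Minimum is 43/14 at row 1 (s_1 leaves); pivot element 14/5.
Divide row 1 by 14/5; eliminate column x2 from the other rows.
After both pivots, the entry at constraint row 2, column s_1 is -1/14.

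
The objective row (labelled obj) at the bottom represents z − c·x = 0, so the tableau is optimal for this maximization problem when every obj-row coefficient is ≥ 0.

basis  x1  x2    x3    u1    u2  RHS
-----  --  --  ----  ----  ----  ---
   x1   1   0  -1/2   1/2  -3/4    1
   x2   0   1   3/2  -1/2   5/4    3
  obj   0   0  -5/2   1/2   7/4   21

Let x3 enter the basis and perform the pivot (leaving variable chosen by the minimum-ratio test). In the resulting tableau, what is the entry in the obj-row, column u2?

23/6

Ratio test on column x3 — row 1: entry -1/2 ≤ 0; row 2: 3/(3/2) = 2. Minimum is 2 at row 2 (x2 leaves); pivot element 3/2.
Divide row 2 by 3/2; eliminate column x3 from the other rows.
obj-row update in column u2: 7/4 − (-5/2)·(5/6) = 23/6.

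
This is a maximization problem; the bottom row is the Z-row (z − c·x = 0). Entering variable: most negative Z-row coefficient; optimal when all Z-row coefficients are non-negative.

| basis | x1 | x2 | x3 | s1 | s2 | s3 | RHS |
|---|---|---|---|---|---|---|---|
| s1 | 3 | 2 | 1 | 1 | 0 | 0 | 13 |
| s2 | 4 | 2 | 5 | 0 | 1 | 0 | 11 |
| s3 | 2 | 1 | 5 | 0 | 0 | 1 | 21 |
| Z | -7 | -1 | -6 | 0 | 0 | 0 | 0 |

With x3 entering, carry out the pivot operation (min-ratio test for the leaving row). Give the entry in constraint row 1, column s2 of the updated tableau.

Ratio test on column x3 — row 1: 13/1 = 13; row 2: 11/5 = 11/5; row 3: 21/5 = 21/5. Minimum is 11/5 at row 2 (s2 leaves); pivot element 5.
Divide row 2 by 5; eliminate column x3 from the other rows.
Row 1 update in column s2: 0 − 1·(1/5) = -1/5.

-1/5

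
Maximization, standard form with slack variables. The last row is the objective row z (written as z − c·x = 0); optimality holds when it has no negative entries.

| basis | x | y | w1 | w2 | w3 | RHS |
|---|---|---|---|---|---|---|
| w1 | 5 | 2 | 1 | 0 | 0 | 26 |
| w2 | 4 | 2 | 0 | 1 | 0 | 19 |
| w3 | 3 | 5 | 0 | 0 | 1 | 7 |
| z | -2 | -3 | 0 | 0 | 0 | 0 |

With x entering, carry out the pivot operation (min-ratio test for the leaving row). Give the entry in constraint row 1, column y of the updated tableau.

Ratio test on column x — row 1: 26/5 = 26/5; row 2: 19/4 = 19/4; row 3: 7/3 = 7/3. Minimum is 7/3 at row 3 (w3 leaves); pivot element 3.
Divide row 3 by 3; eliminate column x from the other rows.
Row 1 update in column y: 2 − 5·(5/3) = -19/3.

-19/3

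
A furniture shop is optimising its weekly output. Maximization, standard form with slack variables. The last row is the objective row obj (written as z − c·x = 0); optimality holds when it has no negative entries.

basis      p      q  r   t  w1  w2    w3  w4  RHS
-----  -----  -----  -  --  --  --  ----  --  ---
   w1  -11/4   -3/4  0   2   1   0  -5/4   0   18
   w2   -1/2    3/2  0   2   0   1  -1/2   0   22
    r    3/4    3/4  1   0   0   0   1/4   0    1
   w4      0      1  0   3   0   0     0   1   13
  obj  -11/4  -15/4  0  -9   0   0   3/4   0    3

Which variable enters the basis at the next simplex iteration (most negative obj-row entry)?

Negative obj-row entries: p: -11/4, q: -15/4, t: -9.
The most negative is -9 in column t, so t enters.

t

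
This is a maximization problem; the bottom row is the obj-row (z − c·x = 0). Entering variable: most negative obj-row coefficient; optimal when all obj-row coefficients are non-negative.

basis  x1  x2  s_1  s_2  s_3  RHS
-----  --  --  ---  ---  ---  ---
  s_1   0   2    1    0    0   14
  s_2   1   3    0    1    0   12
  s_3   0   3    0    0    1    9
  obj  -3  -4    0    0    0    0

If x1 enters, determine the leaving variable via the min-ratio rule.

s_2

Column x1 entries and ratios — s_1: 0 ≤ 0, skip; s_2: 12/1 = 12; s_3: 0 ≤ 0, skip.
Smallest ratio is 12 in the row of s_2, so s_2 leaves.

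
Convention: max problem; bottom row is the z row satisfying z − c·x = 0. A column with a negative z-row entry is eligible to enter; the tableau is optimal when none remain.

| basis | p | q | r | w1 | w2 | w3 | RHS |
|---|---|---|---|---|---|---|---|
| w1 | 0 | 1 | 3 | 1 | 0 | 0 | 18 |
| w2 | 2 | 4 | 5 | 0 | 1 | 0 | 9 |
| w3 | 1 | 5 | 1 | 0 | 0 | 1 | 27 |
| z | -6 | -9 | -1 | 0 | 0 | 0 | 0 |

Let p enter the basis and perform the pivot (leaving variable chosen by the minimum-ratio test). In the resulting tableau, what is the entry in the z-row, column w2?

Ratio test on column p — row 1: entry 0 ≤ 0; row 2: 9/2 = 9/2; row 3: 27/1 = 27. Minimum is 9/2 at row 2 (w2 leaves); pivot element 2.
Divide row 2 by 2; eliminate column p from the other rows.
z-row update in column w2: 0 − (-6)·(1/2) = 3.

3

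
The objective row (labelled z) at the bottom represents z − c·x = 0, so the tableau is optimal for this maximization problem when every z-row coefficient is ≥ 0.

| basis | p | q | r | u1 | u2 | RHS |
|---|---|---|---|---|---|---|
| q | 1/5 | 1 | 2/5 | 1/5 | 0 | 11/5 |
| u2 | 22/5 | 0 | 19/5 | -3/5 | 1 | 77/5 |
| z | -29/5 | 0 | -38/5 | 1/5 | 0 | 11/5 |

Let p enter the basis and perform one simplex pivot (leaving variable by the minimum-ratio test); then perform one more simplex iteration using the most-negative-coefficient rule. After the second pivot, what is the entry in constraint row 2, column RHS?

Ratio test on column p — row 1: (11/5)/(1/5) = 11; row 2: (77/5)/(22/5) = 7/2. Minimum is 7/2 at row 2 (u2 leaves); pivot element 22/5.
Divide row 2 by 22/5; eliminate column p from the other rows.
Second iteration: most negative z-row entry is -57/22 in column r, so r enters.
Ratio test on column r — row 1: (3/2)/(5/22) = 33/5; row 2: (7/2)/(19/22) = 77/19. Minimum is 77/19 at row 2 (p leaves); pivot element 19/22.
Divide row 2 by 19/22; eliminate column r from the other rows.
After both pivots, the entry at constraint row 2, column RHS is 77/19.

77/19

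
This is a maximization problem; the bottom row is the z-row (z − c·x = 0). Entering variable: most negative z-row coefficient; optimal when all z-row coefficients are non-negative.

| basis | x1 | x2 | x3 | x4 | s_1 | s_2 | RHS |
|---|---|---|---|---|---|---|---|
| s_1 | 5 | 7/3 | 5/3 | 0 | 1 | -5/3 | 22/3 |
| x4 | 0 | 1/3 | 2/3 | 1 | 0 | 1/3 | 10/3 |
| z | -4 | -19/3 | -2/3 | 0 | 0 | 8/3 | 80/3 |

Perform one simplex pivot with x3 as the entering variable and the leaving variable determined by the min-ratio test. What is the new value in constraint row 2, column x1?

-2

Ratio test on column x3 — row 1: (22/3)/(5/3) = 22/5; row 2: (10/3)/(2/3) = 5. Minimum is 22/5 at row 1 (s_1 leaves); pivot element 5/3.
Divide row 1 by 5/3; eliminate column x3 from the other rows.
Row 2 update in column x1: 0 − (2/3)·3 = -2.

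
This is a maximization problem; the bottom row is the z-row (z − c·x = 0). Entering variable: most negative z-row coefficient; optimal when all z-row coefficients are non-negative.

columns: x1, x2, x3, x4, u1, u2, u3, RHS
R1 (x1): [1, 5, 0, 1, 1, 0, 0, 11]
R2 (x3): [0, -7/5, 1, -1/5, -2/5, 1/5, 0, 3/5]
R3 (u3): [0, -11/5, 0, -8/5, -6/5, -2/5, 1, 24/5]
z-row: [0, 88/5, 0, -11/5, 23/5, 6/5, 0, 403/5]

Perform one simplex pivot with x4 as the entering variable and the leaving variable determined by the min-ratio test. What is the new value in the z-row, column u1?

34/5

Ratio test on column x4 — row 1: 11/1 = 11; row 2: entry -1/5 ≤ 0; row 3: entry -8/5 ≤ 0. Minimum is 11 at row 1 (x1 leaves); pivot element 1.
Divide row 1 by 1; eliminate column x4 from the other rows.
z-row update in column u1: 23/5 − (-11/5)·1 = 34/5.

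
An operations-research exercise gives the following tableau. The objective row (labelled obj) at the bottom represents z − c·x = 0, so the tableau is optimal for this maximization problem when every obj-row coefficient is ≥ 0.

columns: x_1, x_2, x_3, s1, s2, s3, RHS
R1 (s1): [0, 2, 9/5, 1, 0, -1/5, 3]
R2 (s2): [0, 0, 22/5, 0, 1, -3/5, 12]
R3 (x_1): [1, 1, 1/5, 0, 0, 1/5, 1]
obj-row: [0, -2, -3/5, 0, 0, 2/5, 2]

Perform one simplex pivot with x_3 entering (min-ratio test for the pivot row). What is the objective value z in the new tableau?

Ratio test on column x_3 — row 1: 3/(9/5) = 5/3; row 2: 12/(22/5) = 30/11; row 3: 1/(1/5) = 5. Minimum is 5/3 at row 1 (s1 leaves); pivot element 9/5.
Pivot on row 1; the obj-row RHS becomes 2 − (-3/5)·(5/3) = 3.

3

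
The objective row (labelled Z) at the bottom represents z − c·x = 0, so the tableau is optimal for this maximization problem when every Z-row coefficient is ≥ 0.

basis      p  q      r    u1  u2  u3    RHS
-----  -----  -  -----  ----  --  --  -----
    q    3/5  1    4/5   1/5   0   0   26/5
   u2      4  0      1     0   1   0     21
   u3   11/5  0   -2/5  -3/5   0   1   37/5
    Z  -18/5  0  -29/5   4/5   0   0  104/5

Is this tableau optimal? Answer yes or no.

The Z-row has a negative entry -29/5 in column r, so it is not optimal.

no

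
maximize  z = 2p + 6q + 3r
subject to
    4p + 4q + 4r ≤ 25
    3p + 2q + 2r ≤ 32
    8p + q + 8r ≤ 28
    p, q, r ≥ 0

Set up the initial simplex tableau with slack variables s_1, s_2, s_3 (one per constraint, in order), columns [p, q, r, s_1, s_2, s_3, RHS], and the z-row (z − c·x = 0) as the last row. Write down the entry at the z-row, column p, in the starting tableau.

-2

The z-row carries the negated objective coefficients: the p entry is -2.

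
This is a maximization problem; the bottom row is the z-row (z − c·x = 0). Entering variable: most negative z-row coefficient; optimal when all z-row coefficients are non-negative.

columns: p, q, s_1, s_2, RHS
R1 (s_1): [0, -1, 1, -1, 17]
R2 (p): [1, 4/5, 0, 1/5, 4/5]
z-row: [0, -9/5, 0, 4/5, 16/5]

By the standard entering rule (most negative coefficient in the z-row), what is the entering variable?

q

Negative z-row entries: q: -9/5.
The most negative is -9/5 in column q, so q enters.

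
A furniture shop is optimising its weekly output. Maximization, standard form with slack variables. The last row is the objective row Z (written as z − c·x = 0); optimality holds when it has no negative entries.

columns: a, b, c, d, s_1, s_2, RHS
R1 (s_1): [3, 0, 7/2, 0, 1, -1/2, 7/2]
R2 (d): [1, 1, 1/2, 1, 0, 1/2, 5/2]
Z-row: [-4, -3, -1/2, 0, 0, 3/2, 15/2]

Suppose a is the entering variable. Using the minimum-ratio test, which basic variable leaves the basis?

Column a entries and ratios — s_1: (7/2)/3 = 7/6; d: (5/2)/1 = 5/2.
Smallest ratio is 7/6 in the row of s_1, so s_1 leaves.

s_1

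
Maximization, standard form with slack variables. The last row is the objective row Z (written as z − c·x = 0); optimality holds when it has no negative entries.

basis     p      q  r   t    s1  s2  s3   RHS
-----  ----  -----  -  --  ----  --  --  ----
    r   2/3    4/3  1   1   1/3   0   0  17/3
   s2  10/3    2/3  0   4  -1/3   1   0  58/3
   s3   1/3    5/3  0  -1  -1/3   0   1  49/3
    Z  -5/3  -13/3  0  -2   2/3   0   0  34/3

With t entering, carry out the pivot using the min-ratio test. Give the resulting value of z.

Ratio test on column t — row 1: (17/3)/1 = 17/3; row 2: (58/3)/4 = 29/6; row 3: entry -1 ≤ 0. Minimum is 29/6 at row 2 (s2 leaves); pivot element 4.
Pivot on row 2; the Z-row RHS becomes 34/3 − (-2)·(29/6) = 21.

21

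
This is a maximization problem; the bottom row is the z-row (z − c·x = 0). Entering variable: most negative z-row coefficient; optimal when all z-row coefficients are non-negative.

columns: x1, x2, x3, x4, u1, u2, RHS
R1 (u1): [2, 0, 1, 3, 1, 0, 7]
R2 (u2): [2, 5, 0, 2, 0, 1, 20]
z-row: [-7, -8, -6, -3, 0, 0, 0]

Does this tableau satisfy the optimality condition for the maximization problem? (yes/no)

no

The z-row has a negative entry -8 in column x2, so it is not optimal.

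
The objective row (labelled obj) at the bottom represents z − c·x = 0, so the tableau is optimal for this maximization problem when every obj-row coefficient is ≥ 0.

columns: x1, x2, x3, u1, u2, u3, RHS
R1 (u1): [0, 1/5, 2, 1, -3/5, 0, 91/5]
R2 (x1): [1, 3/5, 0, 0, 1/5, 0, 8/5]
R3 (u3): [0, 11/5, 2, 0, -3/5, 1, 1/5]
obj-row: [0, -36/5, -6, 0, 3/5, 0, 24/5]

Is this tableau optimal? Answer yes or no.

no

The obj-row has a negative entry -36/5 in column x2, so it is not optimal.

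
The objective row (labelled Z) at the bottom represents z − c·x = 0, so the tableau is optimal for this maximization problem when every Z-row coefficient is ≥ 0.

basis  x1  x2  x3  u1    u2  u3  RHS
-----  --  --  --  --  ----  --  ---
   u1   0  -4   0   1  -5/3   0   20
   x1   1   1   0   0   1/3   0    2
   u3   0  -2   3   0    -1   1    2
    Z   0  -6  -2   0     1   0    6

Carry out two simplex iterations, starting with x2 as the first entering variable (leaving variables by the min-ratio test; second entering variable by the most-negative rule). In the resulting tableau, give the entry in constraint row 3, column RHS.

2

Ratio test on column x2 — row 1: entry -4 ≤ 0; row 2: 2/1 = 2; row 3: entry -2 ≤ 0. Minimum is 2 at row 2 (x1 leaves); pivot element 1.
Divide row 2 by 1; eliminate column x2 from the other rows.
Second iteration: most negative Z-row entry is -2 in column x3, so x3 enters.
Ratio test on column x3 — row 1: entry 0 ≤ 0; row 2: entry 0 ≤ 0; row 3: 6/3 = 2. Minimum is 2 at row 3 (u3 leaves); pivot element 3.
Divide row 3 by 3; eliminate column x3 from the other rows.
After both pivots, the entry at constraint row 3, column RHS is 2.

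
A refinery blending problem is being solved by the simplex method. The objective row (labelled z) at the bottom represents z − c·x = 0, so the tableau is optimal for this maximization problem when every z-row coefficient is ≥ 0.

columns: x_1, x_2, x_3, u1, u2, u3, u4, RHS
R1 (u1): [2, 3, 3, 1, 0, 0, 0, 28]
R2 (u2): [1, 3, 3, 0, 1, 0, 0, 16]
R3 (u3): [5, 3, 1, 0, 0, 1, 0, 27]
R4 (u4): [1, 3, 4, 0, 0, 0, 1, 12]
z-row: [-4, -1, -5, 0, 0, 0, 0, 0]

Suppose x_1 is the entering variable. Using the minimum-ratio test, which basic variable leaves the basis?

u3

Column x_1 entries and ratios — u1: 28/2 = 14; u2: 16/1 = 16; u3: 27/5 = 27/5; u4: 12/1 = 12.
Smallest ratio is 27/5 in the row of u3, so u3 leaves.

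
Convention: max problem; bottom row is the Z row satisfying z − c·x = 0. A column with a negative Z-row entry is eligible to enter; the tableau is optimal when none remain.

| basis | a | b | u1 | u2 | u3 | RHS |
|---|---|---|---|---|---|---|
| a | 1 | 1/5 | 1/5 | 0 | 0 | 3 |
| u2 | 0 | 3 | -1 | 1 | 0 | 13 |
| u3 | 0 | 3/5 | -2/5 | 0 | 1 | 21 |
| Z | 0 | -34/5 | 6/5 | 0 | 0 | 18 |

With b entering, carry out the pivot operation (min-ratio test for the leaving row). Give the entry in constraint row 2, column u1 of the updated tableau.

-1/3

Ratio test on column b — row 1: 3/(1/5) = 15; row 2: 13/3 = 13/3; row 3: 21/(3/5) = 35. Minimum is 13/3 at row 2 (u2 leaves); pivot element 3.
Divide row 2 by 3; eliminate column b from the other rows.
In the new row 2, the u1 entry is the old entry divided by the pivot: (-1)/3 = -1/3.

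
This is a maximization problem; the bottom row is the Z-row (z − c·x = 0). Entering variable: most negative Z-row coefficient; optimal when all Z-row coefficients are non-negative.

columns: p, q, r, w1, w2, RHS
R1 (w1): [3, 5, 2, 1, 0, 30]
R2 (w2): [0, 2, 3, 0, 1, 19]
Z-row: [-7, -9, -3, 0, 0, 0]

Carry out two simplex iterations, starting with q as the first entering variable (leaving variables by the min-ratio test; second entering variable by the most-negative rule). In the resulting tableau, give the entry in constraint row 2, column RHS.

19

Ratio test on column q — row 1: 30/5 = 6; row 2: 19/2 = 19/2. Minimum is 6 at row 1 (w1 leaves); pivot element 5.
Divide row 1 by 5; eliminate column q from the other rows.
Second iteration: most negative Z-row entry is -8/5 in column p, so p enters.
Ratio test on column p — row 1: 6/(3/5) = 10; row 2: entry -6/5 ≤ 0. Minimum is 10 at row 1 (q leaves); pivot element 3/5.
Divide row 1 by 3/5; eliminate column p from the other rows.
After both pivots, the entry at constraint row 2, column RHS is 19.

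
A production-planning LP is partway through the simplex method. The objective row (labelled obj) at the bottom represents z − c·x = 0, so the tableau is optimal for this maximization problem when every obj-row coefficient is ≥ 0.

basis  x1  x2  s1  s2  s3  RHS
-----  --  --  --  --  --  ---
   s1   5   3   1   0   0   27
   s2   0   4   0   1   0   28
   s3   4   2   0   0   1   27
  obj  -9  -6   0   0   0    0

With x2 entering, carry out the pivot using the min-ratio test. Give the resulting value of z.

42

Ratio test on column x2 — row 1: 27/3 = 9; row 2: 28/4 = 7; row 3: 27/2 = 27/2. Minimum is 7 at row 2 (s2 leaves); pivot element 4.
Pivot on row 2; the obj-row RHS becomes 0 − (-6)·7 = 42.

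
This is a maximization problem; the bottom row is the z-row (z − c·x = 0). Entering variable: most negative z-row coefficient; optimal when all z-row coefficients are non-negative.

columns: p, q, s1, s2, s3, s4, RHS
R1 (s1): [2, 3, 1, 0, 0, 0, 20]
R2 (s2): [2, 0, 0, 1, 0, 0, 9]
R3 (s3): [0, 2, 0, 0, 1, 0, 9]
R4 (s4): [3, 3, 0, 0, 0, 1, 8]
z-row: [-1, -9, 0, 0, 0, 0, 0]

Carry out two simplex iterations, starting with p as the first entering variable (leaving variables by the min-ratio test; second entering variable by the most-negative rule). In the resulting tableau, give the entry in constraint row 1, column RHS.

Ratio test on column p — row 1: 20/2 = 10; row 2: 9/2 = 9/2; row 3: entry 0 ≤ 0; row 4: 8/3 = 8/3. Minimum is 8/3 at row 4 (s4 leaves); pivot element 3.
Divide row 4 by 3; eliminate column p from the other rows.
Second iteration: most negative z-row entry is -8 in column q, so q enters.
Ratio test on column q — row 1: (44/3)/1 = 44/3; row 2: entry -2 ≤ 0; row 3: 9/2 = 9/2; row 4: (8/3)/1 = 8/3. Minimum is 8/3 at row 4 (p leaves); pivot element 1.
Divide row 4 by 1; eliminate column q from the other rows.
After both pivots, the entry at constraint row 1, column RHS is 12.

12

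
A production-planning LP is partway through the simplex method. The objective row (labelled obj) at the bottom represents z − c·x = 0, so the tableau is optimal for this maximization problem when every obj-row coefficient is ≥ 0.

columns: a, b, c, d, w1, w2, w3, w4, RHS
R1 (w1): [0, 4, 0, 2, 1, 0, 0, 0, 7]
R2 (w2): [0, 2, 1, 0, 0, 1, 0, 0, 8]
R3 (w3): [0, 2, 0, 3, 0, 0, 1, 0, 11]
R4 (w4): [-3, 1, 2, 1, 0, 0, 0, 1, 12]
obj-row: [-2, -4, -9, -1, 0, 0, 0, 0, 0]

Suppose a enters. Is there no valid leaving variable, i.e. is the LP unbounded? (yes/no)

yes

Every constraint-row entry in column a is ≤ 0, so increasing a is unbounded.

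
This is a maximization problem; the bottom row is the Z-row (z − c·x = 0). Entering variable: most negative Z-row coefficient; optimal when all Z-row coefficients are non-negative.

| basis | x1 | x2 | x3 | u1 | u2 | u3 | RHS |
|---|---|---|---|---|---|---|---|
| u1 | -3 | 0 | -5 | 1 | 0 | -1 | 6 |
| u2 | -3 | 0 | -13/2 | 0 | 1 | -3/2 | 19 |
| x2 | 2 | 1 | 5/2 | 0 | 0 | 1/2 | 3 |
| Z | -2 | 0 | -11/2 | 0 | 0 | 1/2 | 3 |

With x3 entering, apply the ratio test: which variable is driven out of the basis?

x2

Column x3 entries and ratios — u1: -5 ≤ 0, skip; u2: -13/2 ≤ 0, skip; x2: 3/(5/2) = 6/5.
Smallest ratio is 6/5 in the row of x2, so x2 leaves.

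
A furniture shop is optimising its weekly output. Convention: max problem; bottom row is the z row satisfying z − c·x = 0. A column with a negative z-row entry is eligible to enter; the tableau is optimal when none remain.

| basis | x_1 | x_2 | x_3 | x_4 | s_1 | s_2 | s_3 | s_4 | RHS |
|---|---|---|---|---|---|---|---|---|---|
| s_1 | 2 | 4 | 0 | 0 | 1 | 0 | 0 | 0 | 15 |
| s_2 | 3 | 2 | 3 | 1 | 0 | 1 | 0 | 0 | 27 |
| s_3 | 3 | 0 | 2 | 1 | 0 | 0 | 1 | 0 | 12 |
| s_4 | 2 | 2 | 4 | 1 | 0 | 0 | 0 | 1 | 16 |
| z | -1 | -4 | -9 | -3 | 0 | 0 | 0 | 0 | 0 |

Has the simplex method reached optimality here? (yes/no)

no

The z-row has a negative entry -9 in column x_3, so it is not optimal.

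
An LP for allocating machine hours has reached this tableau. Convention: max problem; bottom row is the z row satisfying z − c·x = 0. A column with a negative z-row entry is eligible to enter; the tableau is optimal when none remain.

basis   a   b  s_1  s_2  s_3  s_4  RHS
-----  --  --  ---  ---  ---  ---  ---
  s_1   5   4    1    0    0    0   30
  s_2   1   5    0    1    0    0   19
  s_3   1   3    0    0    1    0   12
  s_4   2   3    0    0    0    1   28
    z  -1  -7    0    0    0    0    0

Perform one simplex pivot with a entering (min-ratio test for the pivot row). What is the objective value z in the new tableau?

Ratio test on column a — row 1: 30/5 = 6; row 2: 19/1 = 19; row 3: 12/1 = 12; row 4: 28/2 = 14. Minimum is 6 at row 1 (s_1 leaves); pivot element 5.
Pivot on row 1; the z-row RHS becomes 0 − (-1)·6 = 6.

6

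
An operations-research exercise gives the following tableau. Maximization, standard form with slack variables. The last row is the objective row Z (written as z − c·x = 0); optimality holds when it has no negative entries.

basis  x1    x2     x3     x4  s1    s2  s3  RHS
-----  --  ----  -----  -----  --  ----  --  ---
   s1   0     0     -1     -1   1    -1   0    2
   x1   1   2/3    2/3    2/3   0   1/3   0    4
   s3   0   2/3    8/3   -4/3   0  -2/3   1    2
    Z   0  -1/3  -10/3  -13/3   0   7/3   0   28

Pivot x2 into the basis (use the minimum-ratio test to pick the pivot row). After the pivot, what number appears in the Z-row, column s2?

2

Ratio test on column x2 — row 1: entry 0 ≤ 0; row 2: 4/(2/3) = 6; row 3: 2/(2/3) = 3. Minimum is 3 at row 3 (s3 leaves); pivot element 2/3.
Divide row 3 by 2/3; eliminate column x2 from the other rows.
Z-row update in column s2: 7/3 − (-1/3)·(-1) = 2.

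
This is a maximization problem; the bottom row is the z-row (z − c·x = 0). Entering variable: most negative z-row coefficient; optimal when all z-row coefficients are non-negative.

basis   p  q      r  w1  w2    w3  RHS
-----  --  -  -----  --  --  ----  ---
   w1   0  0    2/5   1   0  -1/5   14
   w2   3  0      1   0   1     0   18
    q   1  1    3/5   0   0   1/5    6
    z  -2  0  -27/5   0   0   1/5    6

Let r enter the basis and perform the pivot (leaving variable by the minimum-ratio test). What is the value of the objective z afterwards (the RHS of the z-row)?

60

Ratio test on column r — row 1: 14/(2/5) = 35; row 2: 18/1 = 18; row 3: 6/(3/5) = 10. Minimum is 10 at row 3 (q leaves); pivot element 3/5.
Pivot on row 3; the z-row RHS becomes 6 − (-27/5)·10 = 60.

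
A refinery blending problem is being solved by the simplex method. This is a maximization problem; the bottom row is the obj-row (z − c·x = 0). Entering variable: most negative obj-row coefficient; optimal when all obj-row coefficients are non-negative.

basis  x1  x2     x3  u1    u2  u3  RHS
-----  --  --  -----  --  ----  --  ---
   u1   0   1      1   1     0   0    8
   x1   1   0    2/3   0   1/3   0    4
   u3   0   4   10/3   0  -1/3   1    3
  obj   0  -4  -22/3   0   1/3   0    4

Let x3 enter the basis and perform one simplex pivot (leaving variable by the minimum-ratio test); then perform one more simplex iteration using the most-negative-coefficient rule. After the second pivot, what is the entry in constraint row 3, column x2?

Ratio test on column x3 — row 1: 8/1 = 8; row 2: 4/(2/3) = 6; row 3: 3/(10/3) = 9/10. Minimum is 9/10 at row 3 (u3 leaves); pivot element 10/3.
Divide row 3 by 10/3; eliminate column x3 from the other rows.
Second iteration: most negative obj-row entry is -2/5 in column u2, so u2 enters.
Ratio test on column u2 — row 1: (71/10)/(1/10) = 71; row 2: (17/5)/(2/5) = 17/2; row 3: entry -1/10 ≤ 0. Minimum is 17/2 at row 2 (x1 leaves); pivot element 2/5.
Divide row 2 by 2/5; eliminate column u2 from the other rows.
After both pivots, the entry at constraint row 3, column x2 is 1.

1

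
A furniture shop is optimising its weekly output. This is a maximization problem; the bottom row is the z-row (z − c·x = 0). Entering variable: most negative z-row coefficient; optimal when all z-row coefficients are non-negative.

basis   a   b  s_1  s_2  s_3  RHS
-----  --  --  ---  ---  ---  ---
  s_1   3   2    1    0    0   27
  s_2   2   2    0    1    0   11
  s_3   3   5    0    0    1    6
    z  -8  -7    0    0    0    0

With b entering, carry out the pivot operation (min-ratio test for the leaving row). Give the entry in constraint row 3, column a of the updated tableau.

3/5

Ratio test on column b — row 1: 27/2 = 27/2; row 2: 11/2 = 11/2; row 3: 6/5 = 6/5. Minimum is 6/5 at row 3 (s_3 leaves); pivot element 5.
Divide row 3 by 5; eliminate column b from the other rows.
In the new row 3, the a entry is the old entry divided by the pivot: 3/5 = 3/5.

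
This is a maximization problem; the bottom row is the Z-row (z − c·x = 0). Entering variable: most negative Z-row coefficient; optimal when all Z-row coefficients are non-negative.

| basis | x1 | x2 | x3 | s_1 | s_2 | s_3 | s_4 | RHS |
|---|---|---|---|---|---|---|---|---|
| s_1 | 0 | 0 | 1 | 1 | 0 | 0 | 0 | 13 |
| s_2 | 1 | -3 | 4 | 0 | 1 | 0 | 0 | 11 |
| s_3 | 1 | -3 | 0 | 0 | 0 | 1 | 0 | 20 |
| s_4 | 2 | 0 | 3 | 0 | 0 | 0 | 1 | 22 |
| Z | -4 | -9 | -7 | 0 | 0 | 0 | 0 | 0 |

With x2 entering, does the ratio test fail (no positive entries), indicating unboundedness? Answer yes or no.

yes

Every constraint-row entry in column x2 is ≤ 0, so increasing x2 is unbounded.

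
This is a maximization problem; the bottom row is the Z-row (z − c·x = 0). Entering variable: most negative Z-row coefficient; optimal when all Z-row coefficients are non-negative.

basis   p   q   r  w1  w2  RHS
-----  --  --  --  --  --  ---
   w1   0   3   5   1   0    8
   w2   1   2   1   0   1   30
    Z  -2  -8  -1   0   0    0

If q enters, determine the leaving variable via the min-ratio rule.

w1

Column q entries and ratios — w1: 8/3 = 8/3; w2: 30/2 = 15.
Smallest ratio is 8/3 in the row of w1, so w1 leaves.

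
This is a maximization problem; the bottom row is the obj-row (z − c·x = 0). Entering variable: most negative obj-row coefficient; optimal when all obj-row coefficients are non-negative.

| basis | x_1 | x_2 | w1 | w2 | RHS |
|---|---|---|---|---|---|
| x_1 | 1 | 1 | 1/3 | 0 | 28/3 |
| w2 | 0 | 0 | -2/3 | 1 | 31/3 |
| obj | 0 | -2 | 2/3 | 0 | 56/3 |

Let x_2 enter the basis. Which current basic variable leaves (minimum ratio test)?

x_1

Column x_2 entries and ratios — x_1: (28/3)/1 = 28/3; w2: 0 ≤ 0, skip.
Smallest ratio is 28/3 in the row of x_1, so x_1 leaves.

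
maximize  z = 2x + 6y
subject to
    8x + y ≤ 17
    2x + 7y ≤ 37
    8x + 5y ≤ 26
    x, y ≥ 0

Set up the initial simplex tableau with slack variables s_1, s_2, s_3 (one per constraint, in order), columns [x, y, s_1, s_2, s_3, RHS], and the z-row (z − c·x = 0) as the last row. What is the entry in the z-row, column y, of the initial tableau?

-6

The z-row carries the negated objective coefficients: the y entry is -6.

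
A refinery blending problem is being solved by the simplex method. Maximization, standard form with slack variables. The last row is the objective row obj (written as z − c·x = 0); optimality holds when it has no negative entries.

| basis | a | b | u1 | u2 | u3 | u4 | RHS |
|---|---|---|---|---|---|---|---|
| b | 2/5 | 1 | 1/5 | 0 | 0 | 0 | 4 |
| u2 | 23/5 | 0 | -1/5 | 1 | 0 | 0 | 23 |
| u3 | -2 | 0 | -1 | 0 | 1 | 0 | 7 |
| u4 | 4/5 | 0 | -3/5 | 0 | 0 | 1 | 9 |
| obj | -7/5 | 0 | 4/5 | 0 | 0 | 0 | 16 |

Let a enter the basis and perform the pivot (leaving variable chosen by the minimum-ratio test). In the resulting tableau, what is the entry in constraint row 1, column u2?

Ratio test on column a — row 1: 4/(2/5) = 10; row 2: 23/(23/5) = 5; row 3: entry -2 ≤ 0; row 4: 9/(4/5) = 45/4. Minimum is 5 at row 2 (u2 leaves); pivot element 23/5.
Divide row 2 by 23/5; eliminate column a from the other rows.
Row 1 update in column u2: 0 − (2/5)·(5/23) = -2/23.

-2/23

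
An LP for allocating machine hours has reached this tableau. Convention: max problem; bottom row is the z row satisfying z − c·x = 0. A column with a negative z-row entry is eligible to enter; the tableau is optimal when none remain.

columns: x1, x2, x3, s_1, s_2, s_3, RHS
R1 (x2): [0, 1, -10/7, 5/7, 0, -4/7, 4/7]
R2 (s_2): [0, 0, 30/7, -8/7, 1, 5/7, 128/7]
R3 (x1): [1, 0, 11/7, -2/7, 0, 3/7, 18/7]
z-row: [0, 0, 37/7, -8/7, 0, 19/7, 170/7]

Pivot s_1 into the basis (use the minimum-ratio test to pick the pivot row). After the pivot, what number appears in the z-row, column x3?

Ratio test on column s_1 — row 1: (4/7)/(5/7) = 4/5; row 2: entry -8/7 ≤ 0; row 3: entry -2/7 ≤ 0. Minimum is 4/5 at row 1 (x2 leaves); pivot element 5/7.
Divide row 1 by 5/7; eliminate column s_1 from the other rows.
z-row update in column x3: 37/7 − (-8/7)·(-2) = 3.

3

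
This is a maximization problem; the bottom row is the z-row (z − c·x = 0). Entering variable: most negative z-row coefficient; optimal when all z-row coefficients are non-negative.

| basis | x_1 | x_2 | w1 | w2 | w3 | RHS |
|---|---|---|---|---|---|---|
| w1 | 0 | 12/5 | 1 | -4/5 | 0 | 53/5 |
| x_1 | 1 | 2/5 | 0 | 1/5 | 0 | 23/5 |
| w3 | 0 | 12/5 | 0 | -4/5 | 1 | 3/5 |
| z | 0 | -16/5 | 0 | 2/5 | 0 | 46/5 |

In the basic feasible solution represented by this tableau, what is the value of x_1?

23/5

x_1 is basic (row 2); its value is the RHS of that row, 23/5.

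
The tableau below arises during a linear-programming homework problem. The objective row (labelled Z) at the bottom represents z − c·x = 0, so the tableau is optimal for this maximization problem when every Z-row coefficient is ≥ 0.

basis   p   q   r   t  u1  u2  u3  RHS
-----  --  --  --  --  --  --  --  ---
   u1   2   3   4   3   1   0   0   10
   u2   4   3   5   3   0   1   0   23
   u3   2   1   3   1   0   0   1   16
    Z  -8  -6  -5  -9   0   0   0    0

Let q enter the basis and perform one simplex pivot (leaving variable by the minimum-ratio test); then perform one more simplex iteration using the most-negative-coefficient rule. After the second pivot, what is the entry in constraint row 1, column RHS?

5

Ratio test on column q — row 1: 10/3 = 10/3; row 2: 23/3 = 23/3; row 3: 16/1 = 16. Minimum is 10/3 at row 1 (u1 leaves); pivot element 3.
Divide row 1 by 3; eliminate column q from the other rows.
Second iteration: most negative Z-row entry is -4 in column p, so p enters.
Ratio test on column p — row 1: (10/3)/(2/3) = 5; row 2: 13/2 = 13/2; row 3: (38/3)/(4/3) = 19/2. Minimum is 5 at row 1 (q leaves); pivot element 2/3.
Divide row 1 by 2/3; eliminate column p from the other rows.
After both pivots, the entry at constraint row 1, column RHS is 5.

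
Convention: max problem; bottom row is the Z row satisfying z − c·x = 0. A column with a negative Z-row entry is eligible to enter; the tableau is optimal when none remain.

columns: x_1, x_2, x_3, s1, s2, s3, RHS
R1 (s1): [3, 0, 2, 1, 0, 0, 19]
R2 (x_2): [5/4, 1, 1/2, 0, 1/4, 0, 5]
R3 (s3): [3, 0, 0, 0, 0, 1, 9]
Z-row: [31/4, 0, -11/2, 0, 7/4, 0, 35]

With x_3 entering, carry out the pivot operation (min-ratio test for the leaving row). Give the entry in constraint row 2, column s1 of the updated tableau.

Ratio test on column x_3 — row 1: 19/2 = 19/2; row 2: 5/(1/2) = 10; row 3: entry 0 ≤ 0. Minimum is 19/2 at row 1 (s1 leaves); pivot element 2.
Divide row 1 by 2; eliminate column x_3 from the other rows.
Row 2 update in column s1: 0 − (1/2)·(1/2) = -1/4.

-1/4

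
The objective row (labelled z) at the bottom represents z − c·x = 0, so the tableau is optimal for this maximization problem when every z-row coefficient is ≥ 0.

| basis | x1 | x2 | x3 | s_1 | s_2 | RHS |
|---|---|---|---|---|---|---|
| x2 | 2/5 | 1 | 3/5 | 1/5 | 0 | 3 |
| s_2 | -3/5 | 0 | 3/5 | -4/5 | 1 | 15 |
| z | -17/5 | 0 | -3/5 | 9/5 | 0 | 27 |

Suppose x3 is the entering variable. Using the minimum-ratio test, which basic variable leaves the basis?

x2

Column x3 entries and ratios — x2: 3/(3/5) = 5; s_2: 15/(3/5) = 25.
Smallest ratio is 5 in the row of x2, so x2 leaves.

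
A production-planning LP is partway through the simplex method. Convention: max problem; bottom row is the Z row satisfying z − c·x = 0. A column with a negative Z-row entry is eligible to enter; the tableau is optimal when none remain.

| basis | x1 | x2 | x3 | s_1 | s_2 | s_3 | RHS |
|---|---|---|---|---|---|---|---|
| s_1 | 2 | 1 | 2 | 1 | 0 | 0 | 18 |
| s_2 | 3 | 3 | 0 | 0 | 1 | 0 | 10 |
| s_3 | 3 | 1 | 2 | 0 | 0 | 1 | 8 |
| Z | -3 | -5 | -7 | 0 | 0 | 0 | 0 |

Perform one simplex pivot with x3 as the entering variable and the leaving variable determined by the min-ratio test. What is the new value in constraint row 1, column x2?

Ratio test on column x3 — row 1: 18/2 = 9; row 2: entry 0 ≤ 0; row 3: 8/2 = 4. Minimum is 4 at row 3 (s_3 leaves); pivot element 2.
Divide row 3 by 2; eliminate column x3 from the other rows.
Row 1 update in column x2: 1 − 2·(1/2) = 0.

0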